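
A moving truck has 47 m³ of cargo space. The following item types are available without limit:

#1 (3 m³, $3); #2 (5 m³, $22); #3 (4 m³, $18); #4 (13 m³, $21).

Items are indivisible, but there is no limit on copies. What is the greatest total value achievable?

$210

Best value-per-unit is #3 at 18/4; filling with it alone gives 11×18 = 198.
Optimal mix: 3×#2 + 8×#3 → volume 47, value 210.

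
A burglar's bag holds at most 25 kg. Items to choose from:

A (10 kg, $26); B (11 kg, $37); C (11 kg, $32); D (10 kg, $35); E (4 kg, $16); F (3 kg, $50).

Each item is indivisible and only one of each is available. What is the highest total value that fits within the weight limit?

$122

Check high-value combinations within 25 kg:
- B+D+F: weight 11+10+3=24, value 37+35+50=122
- B+C+F: weight 11+11+3=25, value 37+32+50=119
- C+D+F: weight 11+10+3=24, value 32+35+50=117
- A+B+F: weight 10+11+3=24, value 26+37+50=113
Best: $122.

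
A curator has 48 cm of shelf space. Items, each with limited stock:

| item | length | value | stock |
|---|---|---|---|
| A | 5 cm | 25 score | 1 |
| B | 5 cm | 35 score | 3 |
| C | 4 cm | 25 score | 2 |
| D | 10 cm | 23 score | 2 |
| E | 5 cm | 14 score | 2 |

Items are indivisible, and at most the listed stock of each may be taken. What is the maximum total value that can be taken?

Best selections within length 48 and stock limits:
- 1×A + 3×B + 2×C + 1×D + 2×E: length 48, value 231
- 1×A + 3×B + 2×C + 2×D: length 48, value 226
- 1×A + 3×B + 2×C + 1×D + 1×E: length 43, value 217
- 3×B + 2×C + 2×D + 1×E: length 48, value 215
Best: 231 score.

231 score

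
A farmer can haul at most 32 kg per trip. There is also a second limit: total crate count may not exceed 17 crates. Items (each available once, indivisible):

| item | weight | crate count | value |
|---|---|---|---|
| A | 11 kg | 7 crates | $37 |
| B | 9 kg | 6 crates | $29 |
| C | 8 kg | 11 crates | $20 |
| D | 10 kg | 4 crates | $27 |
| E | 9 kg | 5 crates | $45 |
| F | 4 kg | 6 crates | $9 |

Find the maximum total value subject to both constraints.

Feasible sets respecting both limits:
- A+D+E: weight 30, crate count 16, value 109
- B+D+E: weight 28, crate count 15, value 101
- A+B+D: weight 30, crate count 17, value 93
Best: $109.

$109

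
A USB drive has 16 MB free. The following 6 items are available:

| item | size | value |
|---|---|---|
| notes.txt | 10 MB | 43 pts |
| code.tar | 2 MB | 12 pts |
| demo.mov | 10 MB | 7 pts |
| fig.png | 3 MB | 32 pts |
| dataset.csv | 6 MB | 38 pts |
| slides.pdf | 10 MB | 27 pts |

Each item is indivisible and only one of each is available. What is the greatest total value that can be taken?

Check high-value combinations within 16 MB:
- notes.txt+code.tar+fig.png: size 10+2+3=15, value 43+12+32=87
- code.tar+fig.png+dataset.csv: size 2+3+6=11, value 12+32+38=82
- notes.txt+dataset.csv: size 10+6=16, value 43+38=81
- notes.txt+fig.png: size 10+3=13, value 43+32=75
- code.tar+fig.png+slides.pdf: size 2+3+10=15, value 12+32+27=71
Best: 87 pts.

87 pts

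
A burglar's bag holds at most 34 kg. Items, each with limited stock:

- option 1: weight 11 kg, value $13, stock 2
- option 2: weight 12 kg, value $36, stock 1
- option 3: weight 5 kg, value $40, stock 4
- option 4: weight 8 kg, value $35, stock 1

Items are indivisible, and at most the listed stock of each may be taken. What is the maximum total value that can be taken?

$196

Top feasible selections:
- 1×option 2 + 4×option 3: weight 32, value 196
- 4×option 3 + 1×option 4: weight 28, value 195
- 1×option 1 + 4×option 3: weight 31, value 173
- 1×option 1 + 3×option 3 + 1×option 4: weight 34, value 168
Best: $196.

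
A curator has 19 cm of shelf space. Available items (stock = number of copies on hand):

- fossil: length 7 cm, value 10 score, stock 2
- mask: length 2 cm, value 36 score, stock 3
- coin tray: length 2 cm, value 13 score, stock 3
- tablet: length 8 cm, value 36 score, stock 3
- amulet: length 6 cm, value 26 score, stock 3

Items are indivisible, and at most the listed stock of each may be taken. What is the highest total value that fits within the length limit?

Top feasible selections:
- 3×mask + 3×coin tray + 1×amulet: length 18, value 173
- 3×mask + 2×coin tray + 1×tablet: length 18, value 170
- 3×mask + 2×coin tray + 1×amulet: length 16, value 160
- 3×mask + 2×amulet: length 18, value 160
Best: 173 score.

173 score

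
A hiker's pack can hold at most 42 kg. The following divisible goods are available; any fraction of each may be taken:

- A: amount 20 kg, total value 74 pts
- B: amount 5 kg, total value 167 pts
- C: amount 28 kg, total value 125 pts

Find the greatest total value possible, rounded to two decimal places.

325.30

Take in order of value per unit:
- B (167/5 per unit): all 5 → value 167, running total 167.00
- C (125/28 per unit): all 28 → value 125, running total 292.00
- A (74/20 per unit): 9 of 20 → value 9×74/20 = 33.3000, running total 325.30
Total 325.30.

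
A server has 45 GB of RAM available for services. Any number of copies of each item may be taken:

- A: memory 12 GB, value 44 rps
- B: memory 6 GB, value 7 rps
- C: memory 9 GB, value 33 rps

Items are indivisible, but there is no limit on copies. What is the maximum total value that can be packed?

Best value-per-unit is A at 44/12; filling with it alone gives 3×44 = 132.
Optimal mix: 3×A + 1×C → memory 45, value 165.

165 rps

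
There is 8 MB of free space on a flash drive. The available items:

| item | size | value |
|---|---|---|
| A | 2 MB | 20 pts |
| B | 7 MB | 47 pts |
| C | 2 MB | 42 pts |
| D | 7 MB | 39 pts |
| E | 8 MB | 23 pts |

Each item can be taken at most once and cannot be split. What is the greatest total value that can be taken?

Check high-value combinations within 8 MB:
- A+C: size 2+2=4, value 20+42=62
- B: size 7, value 47
- C: size 2, value 42
- D: size 7, value 39
- E: size 8, value 23
Best: 62 pts.

62 pts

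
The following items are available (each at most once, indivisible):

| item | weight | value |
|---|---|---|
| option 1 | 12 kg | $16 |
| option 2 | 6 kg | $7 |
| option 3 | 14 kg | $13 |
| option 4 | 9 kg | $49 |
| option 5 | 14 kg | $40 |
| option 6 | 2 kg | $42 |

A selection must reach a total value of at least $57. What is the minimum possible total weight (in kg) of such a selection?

Subsets with value ≥ 57, sorted by total weight:
- option 4+option 6: weight 11, value 91
- option 1+option 6: weight 14, value 58
- option 5+option 6: weight 16, value 82
- option 2+option 4+option 6: weight 17, value 98
Minimum weight: 11 kg.

11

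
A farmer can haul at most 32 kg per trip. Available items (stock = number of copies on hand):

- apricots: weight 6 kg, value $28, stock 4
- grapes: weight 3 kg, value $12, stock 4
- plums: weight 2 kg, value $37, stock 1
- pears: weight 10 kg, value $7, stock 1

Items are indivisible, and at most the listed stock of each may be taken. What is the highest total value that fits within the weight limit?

Top feasible selections:
- 4×apricots + 2×grapes + 1×plums: weight 32, value 173
- 3×apricots + 4×grapes + 1×plums: weight 32, value 169
- 4×apricots + 1×grapes + 1×plums: weight 29, value 161
- 3×apricots + 3×grapes + 1×plums: weight 29, value 157
Best: $173.

$173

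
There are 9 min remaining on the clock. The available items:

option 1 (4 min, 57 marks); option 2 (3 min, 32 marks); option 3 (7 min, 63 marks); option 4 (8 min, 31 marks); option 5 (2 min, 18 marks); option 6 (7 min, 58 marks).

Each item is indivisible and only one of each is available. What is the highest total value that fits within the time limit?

This is a 0/1 knapsack; check combinations near the capacity.
- option 1+option 2+option 5: time 4+3+2=9, value 57+32+18=107
- option 1+option 2: time 4+3=7, value 57+32=89
- option 3+option 5: time 7+2=9, value 63+18=81
Best: 107 marks.

107 marks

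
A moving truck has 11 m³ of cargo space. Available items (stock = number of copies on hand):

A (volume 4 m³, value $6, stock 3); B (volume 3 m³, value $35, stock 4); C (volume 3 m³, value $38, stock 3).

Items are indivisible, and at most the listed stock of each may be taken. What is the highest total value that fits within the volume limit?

$114

Top feasible selections:
- 3×C: volume 9, value 114
- 1×B + 2×C: volume 9, value 111
Best: $114.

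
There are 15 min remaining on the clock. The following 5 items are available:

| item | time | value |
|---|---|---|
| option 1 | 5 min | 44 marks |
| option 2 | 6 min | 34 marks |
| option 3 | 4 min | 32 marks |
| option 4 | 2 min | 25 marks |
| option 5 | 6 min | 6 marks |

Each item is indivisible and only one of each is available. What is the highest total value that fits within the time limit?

Check high-value combinations within 15 min:
- option 1+option 2+option 3: time 5+6+4=15, value 44+34+32=110
- option 1+option 2+option 4: time 5+6+2=13, value 44+34+25=103
- option 1+option 3+option 4: time 5+4+2=11, value 44+32+25=101
Best: 110 marks.

110 marks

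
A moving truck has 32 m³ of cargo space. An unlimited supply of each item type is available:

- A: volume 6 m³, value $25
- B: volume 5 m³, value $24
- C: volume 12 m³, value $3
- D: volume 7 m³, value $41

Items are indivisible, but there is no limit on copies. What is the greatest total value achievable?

Best value-per-unit is D at 41/7; filling with it alone gives 4×41 = 164.
Optimal mix: 1×A + 1×B + 3×D → volume 32, value 172.

$172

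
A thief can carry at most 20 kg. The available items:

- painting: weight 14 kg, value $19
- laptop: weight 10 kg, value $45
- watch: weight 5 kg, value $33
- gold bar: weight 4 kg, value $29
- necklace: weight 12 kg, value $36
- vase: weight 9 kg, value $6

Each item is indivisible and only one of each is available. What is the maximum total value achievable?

This is a 0/1 knapsack; check combinations near the capacity.
- laptop+watch+gold bar: weight 10+5+4=19, value 45+33+29=107
- laptop+watch: weight 10+5=15, value 45+33=78
- laptop+gold bar: weight 10+4=14, value 45+29=74
- watch+necklace: weight 5+12=17, value 33+36=69
- watch+gold bar+vase: weight 5+4+9=18, value 33+29+6=68
Best: $107.

$107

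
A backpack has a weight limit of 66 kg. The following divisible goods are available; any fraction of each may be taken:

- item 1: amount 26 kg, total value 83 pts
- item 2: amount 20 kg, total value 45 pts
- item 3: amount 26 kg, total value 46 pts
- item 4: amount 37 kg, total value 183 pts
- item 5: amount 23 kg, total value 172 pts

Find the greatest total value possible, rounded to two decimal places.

374.15

Take in order of value per unit:
- item 5 (172/23 per unit): all 23 → value 172, running total 172.00
- item 4 (183/37 per unit): all 37 → value 183, running total 355.00
- item 1 (83/26 per unit): 6 of 26 → value 6×83/26 = 19.1538, running total 374.15
Total 374.15.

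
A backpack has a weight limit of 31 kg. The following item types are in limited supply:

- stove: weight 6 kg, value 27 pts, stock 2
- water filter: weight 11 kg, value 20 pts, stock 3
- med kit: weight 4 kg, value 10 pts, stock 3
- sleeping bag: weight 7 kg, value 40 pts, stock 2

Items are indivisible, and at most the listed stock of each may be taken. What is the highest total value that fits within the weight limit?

Top feasible selections:
- 2×stove + 1×med kit + 2×sleeping bag: weight 30, value 144
- 2×stove + 2×sleeping bag: weight 26, value 134
- 1×stove + 2×med kit + 2×sleeping bag: weight 28, value 127
Best: 144 pts.

144 pts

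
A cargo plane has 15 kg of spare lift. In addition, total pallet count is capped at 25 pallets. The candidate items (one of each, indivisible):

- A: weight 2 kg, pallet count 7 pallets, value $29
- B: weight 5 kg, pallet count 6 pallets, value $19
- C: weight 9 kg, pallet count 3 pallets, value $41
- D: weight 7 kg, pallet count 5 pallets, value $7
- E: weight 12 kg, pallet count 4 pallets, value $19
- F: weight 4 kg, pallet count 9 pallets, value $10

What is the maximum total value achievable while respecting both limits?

Feasible sets respecting both limits:
- A+C+F: weight 15, pallet count 19, value 80
- A+C: weight 11, pallet count 10, value 70
- B+C: weight 14, pallet count 9, value 60
Best: $80.

$80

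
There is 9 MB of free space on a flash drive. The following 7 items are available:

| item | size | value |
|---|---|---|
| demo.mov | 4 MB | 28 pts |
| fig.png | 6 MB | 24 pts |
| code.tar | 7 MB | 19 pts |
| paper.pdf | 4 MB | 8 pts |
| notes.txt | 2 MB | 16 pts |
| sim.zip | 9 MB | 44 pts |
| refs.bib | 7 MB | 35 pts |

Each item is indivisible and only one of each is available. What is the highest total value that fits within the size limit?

This is a 0/1 knapsack; check combinations near the capacity.
- notes.txt+refs.bib: size 2+7=9, value 16+35=51
- demo.mov+notes.txt: size 4+2=6, value 28+16=44
- sim.zip: size 9, value 44
- fig.png+notes.txt: size 6+2=8, value 24+16=40
Best: 51 pts.

51 pts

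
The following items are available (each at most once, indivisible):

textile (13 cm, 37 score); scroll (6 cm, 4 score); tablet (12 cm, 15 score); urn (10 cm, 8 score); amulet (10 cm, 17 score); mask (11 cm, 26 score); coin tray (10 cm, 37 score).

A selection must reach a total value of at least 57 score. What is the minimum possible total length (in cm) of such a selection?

Subsets with value ≥ 57, sorted by total length:
- mask+coin tray: length 21, value 63
- textile+coin tray: length 23, value 74
- textile+mask: length 24, value 63
Minimum length: 21 cm.

21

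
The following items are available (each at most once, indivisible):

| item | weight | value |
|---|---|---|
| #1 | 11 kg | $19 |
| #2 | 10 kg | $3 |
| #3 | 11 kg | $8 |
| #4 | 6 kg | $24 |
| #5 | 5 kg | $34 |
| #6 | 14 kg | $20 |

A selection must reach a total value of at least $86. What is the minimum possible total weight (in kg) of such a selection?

36

Subsets with value ≥ 86, sorted by total weight:
- #1+#4+#5+#6: weight 36, value 97
- #3+#4+#5+#6: weight 36, value 86
- #1+#2+#3+#4+#5: weight 43, value 88
Minimum weight: 36 kg.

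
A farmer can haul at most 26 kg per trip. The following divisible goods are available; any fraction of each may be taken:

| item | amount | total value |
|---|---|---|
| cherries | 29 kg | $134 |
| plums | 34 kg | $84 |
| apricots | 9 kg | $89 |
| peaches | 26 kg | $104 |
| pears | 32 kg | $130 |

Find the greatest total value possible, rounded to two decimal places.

Take in order of value per unit:
- apricots (89/9 per unit): all 9 → value 89, running total 89.00
- cherries (134/29 per unit): 17 of 29 → value 17×134/29 = 78.5517, running total 167.55
Total 167.55.

167.55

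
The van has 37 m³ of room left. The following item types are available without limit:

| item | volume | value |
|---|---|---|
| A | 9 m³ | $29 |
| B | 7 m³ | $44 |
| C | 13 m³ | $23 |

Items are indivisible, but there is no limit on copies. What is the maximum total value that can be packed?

$220

Best value-per-unit is B at 44/7, and filling with it alone uses volume 5×7=35. No mix of the others beats 5×44 = 220.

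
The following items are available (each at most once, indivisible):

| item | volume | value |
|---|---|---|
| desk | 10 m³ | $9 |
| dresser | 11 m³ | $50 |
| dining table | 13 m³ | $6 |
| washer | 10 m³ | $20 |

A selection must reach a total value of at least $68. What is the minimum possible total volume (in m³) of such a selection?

21

Subsets with value ≥ 68, sorted by total volume:
- dresser+washer: volume 21, value 70
- desk+dresser+washer: volume 31, value 79
Minimum volume: 21 m³.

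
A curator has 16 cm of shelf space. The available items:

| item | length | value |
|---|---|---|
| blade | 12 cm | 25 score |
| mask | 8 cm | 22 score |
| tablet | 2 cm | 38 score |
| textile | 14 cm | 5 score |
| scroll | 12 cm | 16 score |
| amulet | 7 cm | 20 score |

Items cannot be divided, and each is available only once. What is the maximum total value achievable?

63 score

Check high-value combinations within 16 cm:
- blade+tablet: length 12+2=14, value 25+38=63
- mask+tablet: length 8+2=10, value 22+38=60
- tablet+amulet: length 2+7=9, value 38+20=58
Best: 63 score.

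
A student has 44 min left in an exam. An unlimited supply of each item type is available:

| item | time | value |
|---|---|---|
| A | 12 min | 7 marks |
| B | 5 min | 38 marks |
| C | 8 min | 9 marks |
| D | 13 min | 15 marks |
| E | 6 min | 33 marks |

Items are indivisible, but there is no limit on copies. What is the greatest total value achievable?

304 marks

Best value-per-unit is B at 38/5, and filling with it alone uses time 8×5=40. No mix of the others beats 8×38 = 304.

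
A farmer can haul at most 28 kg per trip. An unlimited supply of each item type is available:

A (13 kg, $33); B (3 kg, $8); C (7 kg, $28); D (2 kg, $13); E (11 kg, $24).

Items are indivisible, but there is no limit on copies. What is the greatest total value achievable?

Best value-per-unit is D at 13/2, and filling with it alone uses weight 14×2=28. No mix of the others beats 14×13 = 182.

$182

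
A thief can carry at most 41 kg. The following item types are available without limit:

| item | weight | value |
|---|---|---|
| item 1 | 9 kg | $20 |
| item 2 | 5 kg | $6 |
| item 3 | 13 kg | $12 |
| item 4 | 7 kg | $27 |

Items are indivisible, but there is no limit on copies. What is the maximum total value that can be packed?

Best value-per-unit is item 4 at 27/7; filling with it alone gives 5×27 = 135.
Optimal mix: 1×item 2 + 5×item 4 → weight 40, value 141.

$141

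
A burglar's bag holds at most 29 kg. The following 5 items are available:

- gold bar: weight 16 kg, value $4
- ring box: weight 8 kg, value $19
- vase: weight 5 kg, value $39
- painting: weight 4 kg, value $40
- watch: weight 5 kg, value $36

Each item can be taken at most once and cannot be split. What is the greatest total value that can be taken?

Check high-value combinations within 29 kg:
- ring box+vase+painting+watch: weight 8+5+4+5=22, value 19+39+40+36=134
- vase+painting+watch: weight 5+4+5=14, value 39+40+36=115
- ring box+vase+painting: weight 8+5+4=17, value 19+39+40=98
- ring box+painting+watch: weight 8+4+5=17, value 19+40+36=95
Best: $134.

$134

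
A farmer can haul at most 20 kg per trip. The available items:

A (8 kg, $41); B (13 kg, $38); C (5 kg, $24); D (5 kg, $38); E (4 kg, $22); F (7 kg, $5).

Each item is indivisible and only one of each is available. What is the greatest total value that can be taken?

Check high-value combinations within 20 kg:
- A+C+D: weight 8+5+5=18, value 41+24+38=103
- A+D+E: weight 8+5+4=17, value 41+38+22=101
- A+C+E: weight 8+5+4=17, value 41+24+22=87
Best: $103.

$103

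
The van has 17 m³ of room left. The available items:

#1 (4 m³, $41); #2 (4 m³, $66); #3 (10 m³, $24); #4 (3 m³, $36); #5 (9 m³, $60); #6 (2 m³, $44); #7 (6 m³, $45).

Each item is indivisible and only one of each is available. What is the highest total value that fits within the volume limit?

$196

Check high-value combinations within 17 m³:
- #1+#2+#6+#7: volume 4+4+2+6=16, value 41+66+44+45=196
- #2+#4+#6+#7: volume 4+3+2+6=15, value 66+36+44+45=191
- #1+#2+#4+#7: volume 4+4+3+6=17, value 41+66+36+45=188
- #1+#2+#4+#6: volume 4+4+3+2=13, value 41+66+36+44=187
- #2+#5+#6: volume 4+9+2=15, value 66+60+44=170
Best: $196.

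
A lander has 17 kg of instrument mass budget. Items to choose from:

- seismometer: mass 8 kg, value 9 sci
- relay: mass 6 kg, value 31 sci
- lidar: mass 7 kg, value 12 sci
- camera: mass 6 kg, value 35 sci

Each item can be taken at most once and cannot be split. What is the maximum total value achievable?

66 sci

Check high-value combinations within 17 kg:
- relay+camera: mass 6+6=12, value 31+35=66
- lidar+camera: mass 7+6=13, value 12+35=47
- seismometer+camera: mass 8+6=14, value 9+35=44
- relay+lidar: mass 6+7=13, value 31+12=43
Best: 66 sci.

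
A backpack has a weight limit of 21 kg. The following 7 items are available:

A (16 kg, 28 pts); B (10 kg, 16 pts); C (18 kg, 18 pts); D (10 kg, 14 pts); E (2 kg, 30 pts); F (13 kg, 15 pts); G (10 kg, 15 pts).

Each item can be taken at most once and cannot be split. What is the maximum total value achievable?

Check high-value combinations within 21 kg:
- A+E: weight 16+2=18, value 28+30=58
- C+E: weight 18+2=20, value 18+30=48
- B+E: weight 10+2=12, value 16+30=46
- E+G: weight 2+10=12, value 30+15=45
Best: 58 pts.

58 pts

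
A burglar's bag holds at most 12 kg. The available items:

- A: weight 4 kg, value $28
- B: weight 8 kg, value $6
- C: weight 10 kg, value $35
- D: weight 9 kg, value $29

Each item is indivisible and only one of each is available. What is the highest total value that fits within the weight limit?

$35

Check high-value combinations within 12 kg:
- C: weight 10, value 35
- A+B: weight 4+8=12, value 28+6=34
- D: weight 9, value 29
- A: weight 4, value 28
Best: $35.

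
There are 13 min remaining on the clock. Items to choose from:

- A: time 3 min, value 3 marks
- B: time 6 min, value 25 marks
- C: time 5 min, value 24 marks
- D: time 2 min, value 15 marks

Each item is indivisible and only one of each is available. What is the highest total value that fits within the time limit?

64 marks

Check high-value combinations within 13 min:
- B+C+D: time 6+5+2=13, value 25+24+15=64
- B+C: time 6+5=11, value 25+24=49
- A+B+D: time 3+6+2=11, value 3+25+15=43
- A+C+D: time 3+5+2=10, value 3+24+15=42
Best: 64 marks.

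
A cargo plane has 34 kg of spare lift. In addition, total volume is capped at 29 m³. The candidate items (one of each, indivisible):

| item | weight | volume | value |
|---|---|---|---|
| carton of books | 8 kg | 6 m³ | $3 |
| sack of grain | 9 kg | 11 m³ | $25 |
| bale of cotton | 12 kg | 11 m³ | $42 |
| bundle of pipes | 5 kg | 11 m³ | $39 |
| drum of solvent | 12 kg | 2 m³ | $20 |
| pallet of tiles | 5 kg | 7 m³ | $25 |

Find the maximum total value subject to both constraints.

$106

Feasible sets respecting both limits:
- bale of cotton+bundle of pipes+pallet of tiles: weight 22, volume 29, value 106
- bale of cotton+bundle of pipes+drum of solvent: weight 29, volume 24, value 101
- sack of grain+bale of cotton+pallet of tiles: weight 26, volume 29, value 92
Best: $106.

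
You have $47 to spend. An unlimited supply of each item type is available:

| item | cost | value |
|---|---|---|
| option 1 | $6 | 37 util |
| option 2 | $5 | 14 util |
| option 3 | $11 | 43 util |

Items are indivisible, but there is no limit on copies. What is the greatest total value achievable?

273 util

Best value-per-unit is option 1 at 37/6; filling with it alone gives 7×37 = 259.
Optimal mix: 7×option 1 + 1×option 2 → cost 47, value 273.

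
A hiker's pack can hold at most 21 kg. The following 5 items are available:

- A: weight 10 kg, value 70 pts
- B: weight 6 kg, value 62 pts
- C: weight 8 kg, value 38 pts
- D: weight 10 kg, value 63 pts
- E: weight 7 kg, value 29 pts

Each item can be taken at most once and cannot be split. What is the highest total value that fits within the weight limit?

Check high-value combinations within 21 kg:
- A+D: weight 10+10=20, value 70+63=133
- A+B: weight 10+6=16, value 70+62=132
- B+C+E: weight 6+8+7=21, value 62+38+29=129
- B+D: weight 6+10=16, value 62+63=125
- A+C: weight 10+8=18, value 70+38=108
Best: 133 pts.

133 pts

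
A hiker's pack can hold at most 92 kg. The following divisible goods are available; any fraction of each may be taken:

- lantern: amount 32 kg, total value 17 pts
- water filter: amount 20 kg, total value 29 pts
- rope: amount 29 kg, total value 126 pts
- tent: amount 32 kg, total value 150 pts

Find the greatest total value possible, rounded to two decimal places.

Take in order of value per unit:
- tent (150/32 per unit): all 32 → value 150, running total 150.00
- rope (126/29 per unit): all 29 → value 126, running total 276.00
- water filter (29/20 per unit): all 20 → value 29, running total 305.00
- lantern (17/32 per unit): 11 of 32 → value 11×17/32 = 5.8438, running total 310.84
Total 310.84.

310.84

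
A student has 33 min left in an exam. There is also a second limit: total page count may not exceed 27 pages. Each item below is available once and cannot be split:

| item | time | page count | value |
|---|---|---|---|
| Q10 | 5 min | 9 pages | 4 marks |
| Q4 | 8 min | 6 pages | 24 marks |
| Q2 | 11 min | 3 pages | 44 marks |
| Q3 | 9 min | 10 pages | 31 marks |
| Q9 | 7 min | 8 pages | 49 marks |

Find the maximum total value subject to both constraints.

124 marks

Feasible sets respecting both limits:
- Q2+Q3+Q9: time 27, page count 21, value 124
- Q10+Q4+Q2+Q9: time 31, page count 26, value 121
- Q4+Q2+Q9: time 26, page count 17, value 117
- Q4+Q3+Q9: time 24, page count 24, value 104
Best: 124 marks.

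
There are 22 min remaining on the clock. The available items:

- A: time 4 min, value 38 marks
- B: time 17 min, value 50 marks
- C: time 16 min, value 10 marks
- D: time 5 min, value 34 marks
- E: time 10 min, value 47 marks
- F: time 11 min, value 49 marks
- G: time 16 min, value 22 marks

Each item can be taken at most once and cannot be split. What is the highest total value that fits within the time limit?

Check high-value combinations within 22 min:
- A+D+F: time 4+5+11=20, value 38+34+49=121
- A+D+E: time 4+5+10=19, value 38+34+47=119
- E+F: time 10+11=21, value 47+49=96
- A+B: time 4+17=21, value 38+50=88
Best: 121 marks.

121 marks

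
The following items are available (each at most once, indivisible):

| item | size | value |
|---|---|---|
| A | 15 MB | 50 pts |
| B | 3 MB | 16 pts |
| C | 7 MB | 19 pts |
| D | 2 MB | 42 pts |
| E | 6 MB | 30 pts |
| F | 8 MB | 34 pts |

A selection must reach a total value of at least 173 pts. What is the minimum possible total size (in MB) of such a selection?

Subsets with value ≥ 173, sorted by total size:
- A+C+D+E+F: size 38, value 175
- A+B+C+D+E+F: size 41, value 191
Minimum size: 38 MB.

38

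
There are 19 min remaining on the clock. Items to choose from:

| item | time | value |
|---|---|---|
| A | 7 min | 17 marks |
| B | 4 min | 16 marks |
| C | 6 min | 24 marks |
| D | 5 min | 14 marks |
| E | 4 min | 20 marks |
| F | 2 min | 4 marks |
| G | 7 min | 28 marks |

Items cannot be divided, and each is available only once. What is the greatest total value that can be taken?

This is a 0/1 knapsack; check combinations near the capacity.
- C+E+F+G: time 6+4+2+7=19, value 24+20+4+28=76
- B+C+D+E: time 4+6+5+4=19, value 16+24+14+20=74
- C+E+G: time 6+4+7=17, value 24+20+28=72
Best: 76 marks.

76 marks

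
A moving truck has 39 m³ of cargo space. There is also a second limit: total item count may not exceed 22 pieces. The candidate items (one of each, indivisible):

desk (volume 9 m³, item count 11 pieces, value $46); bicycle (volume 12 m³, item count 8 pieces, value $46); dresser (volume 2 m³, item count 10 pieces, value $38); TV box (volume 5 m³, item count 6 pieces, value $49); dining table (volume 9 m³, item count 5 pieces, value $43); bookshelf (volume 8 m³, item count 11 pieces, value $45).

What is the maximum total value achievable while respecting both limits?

$138

Feasible sets respecting both limits:
- desk+TV box+dining table: volume 23, item count 22, value 138
- bicycle+TV box+dining table: volume 26, item count 19, value 138
- TV box+dining table+bookshelf: volume 22, item count 22, value 137
Best: $138.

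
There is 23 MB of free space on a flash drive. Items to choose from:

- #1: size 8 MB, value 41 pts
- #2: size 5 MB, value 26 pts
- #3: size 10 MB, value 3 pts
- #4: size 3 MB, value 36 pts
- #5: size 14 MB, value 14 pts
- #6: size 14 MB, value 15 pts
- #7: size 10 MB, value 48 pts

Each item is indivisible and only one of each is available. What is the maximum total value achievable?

125 pts

Check high-value combinations within 23 MB:
- #1+#4+#7: size 8+3+10=21, value 41+36+48=125
- #1+#2+#7: size 8+5+10=23, value 41+26+48=115
- #2+#4+#7: size 5+3+10=18, value 26+36+48=110
Best: 125 pts.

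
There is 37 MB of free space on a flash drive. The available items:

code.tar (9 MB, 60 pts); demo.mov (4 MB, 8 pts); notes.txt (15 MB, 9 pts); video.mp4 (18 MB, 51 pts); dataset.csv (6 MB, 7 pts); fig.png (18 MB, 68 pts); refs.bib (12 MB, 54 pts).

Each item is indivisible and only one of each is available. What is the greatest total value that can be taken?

143 pts

This is a 0/1 knapsack; check combinations near the capacity.
- code.tar+demo.mov+dataset.csv+fig.png: size 9+4+6+18=37, value 60+8+7+68=143
- code.tar+demo.mov+fig.png: size 9+4+18=31, value 60+8+68=136
- code.tar+dataset.csv+fig.png: size 9+6+18=33, value 60+7+68=135
- demo.mov+fig.png+refs.bib: size 4+18+12=34, value 8+68+54=130
Best: 143 pts.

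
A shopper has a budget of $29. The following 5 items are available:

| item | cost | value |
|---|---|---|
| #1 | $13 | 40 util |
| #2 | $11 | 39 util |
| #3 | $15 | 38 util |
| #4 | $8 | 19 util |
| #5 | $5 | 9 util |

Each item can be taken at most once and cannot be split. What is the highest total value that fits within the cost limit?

88 util

Check high-value combinations within $29:
- #1+#2+#5: cost 13+11+5=29, value 40+39+9=88
- #1+#2: cost 13+11=24, value 40+39=79
- #1+#3: cost 13+15=28, value 40+38=78
- #2+#3: cost 11+15=26, value 39+38=77
- #1+#4+#5: cost 13+8+5=26, value 40+19+9=68
Best: 88 util.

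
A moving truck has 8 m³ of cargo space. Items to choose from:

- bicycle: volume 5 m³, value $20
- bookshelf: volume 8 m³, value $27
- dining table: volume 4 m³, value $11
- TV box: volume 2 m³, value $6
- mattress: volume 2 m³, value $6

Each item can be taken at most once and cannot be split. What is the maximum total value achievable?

$27

Check high-value combinations within 8 m³:
- bookshelf: volume 8, value 27
- bicycle+TV box: volume 5+2=7, value 20+6=26
- bicycle+mattress: volume 5+2=7, value 20+6=26
- dining table+TV box+mattress: volume 4+2+2=8, value 11+6+6=23
Best: $27.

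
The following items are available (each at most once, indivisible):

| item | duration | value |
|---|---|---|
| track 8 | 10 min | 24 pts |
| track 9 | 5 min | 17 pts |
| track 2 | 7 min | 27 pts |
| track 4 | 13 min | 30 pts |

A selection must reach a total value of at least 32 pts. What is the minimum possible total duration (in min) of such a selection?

Subsets with value ≥ 32, sorted by total duration:
- track 9+track 2: duration 12, value 44
- track 8+track 9: duration 15, value 41
Minimum duration: 12 min.

12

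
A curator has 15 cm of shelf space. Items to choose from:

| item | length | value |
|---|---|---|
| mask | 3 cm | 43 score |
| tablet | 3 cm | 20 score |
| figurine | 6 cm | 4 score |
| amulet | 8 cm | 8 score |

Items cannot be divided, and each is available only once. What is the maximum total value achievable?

71 score

Check high-value combinations within 15 cm:
- mask+tablet+amulet: length 3+3+8=14, value 43+20+8=71
- mask+tablet+figurine: length 3+3+6=12, value 43+20+4=67
- mask+tablet: length 3+3=6, value 43+20=63
- mask+amulet: length 3+8=11, value 43+8=51
- mask+figurine: length 3+6=9, value 43+4=47
Best: 71 score.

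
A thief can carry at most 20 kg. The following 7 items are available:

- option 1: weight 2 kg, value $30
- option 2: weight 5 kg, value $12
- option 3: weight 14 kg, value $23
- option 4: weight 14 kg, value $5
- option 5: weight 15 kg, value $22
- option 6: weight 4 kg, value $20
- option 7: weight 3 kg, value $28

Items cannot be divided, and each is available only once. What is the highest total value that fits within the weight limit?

Check high-value combinations within 20 kg:
- option 1+option 2+option 6+option 7: weight 2+5+4+3=14, value 30+12+20+28=90
- option 1+option 3+option 7: weight 2+14+3=19, value 30+23+28=81
- option 1+option 5+option 7: weight 2+15+3=20, value 30+22+28=80
- option 1+option 6+option 7: weight 2+4+3=9, value 30+20+28=78
- option 1+option 3+option 6: weight 2+14+4=20, value 30+23+20=73
Best: $90.

$90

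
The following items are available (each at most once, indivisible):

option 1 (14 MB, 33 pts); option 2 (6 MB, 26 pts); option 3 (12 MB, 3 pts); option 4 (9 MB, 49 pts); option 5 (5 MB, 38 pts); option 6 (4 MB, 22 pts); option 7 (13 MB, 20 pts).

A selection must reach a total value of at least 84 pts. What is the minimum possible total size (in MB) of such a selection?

Subsets with value ≥ 84, sorted by total size:
- option 4+option 5: size 14, value 87
- option 2+option 5+option 6: size 15, value 86
Minimum size: 14 MB.

14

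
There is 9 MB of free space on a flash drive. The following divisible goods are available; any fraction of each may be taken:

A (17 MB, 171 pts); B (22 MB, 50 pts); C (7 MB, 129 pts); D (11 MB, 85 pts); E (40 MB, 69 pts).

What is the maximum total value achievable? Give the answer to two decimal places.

Take in order of value per unit:
- C (129/7 per unit): all 7 → value 129, running total 129.00
- A (171/17 per unit): 2 of 17 → value 2×171/17 = 20.1176, running total 149.12
Total 149.12.

149.12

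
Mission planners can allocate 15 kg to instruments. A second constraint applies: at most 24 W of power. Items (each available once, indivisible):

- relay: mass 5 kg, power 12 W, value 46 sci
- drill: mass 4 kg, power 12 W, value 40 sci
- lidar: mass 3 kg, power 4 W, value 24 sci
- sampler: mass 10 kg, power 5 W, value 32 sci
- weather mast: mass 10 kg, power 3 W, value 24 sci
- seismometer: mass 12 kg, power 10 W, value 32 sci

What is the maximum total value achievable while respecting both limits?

86 sci

Feasible sets respecting both limits:
- relay+drill: mass 9, power 24, value 86
- relay+sampler: mass 15, power 17, value 78
- drill+sampler: mass 14, power 17, value 72
Best: 86 sci.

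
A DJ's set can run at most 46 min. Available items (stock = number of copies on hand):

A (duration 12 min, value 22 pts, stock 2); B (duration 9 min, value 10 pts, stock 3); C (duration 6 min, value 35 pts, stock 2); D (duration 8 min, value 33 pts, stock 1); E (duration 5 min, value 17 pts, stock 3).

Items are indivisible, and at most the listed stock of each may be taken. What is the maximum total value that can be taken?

164 pts

Best selections within duration 46 and stock limits:
- 1×B + 2×C + 1×D + 3×E: duration 44, value 164
- 1×A + 2×C + 1×D + 2×E: duration 42, value 159
- 2×C + 1×D + 3×E: duration 35, value 154
- 1×A + 1×B + 2×C + 1×D + 1×E: duration 46, value 152
Best: 164 pts.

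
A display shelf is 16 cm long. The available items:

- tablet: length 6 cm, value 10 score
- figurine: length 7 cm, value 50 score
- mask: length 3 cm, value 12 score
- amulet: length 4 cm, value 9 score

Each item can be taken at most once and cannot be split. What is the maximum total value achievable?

72 score

Check high-value combinations within 16 cm:
- tablet+figurine+mask: length 6+7+3=16, value 10+50+12=72
- figurine+mask+amulet: length 7+3+4=14, value 50+12+9=71
- figurine+mask: length 7+3=10, value 50+12=62
- tablet+figurine: length 6+7=13, value 10+50=60
Best: 72 score.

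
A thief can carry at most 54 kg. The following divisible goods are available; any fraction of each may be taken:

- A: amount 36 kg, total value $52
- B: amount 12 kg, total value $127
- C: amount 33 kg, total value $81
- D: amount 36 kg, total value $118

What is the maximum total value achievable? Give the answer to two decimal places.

259.73

Take in order of value per unit:
- B (127/12 per unit): all 12 → value 127, running total 127.00
- D (118/36 per unit): all 36 → value 118, running total 245.00
- C (81/33 per unit): 6 of 33 → value 6×81/33 = 14.7273, running total 259.73
Total 259.73.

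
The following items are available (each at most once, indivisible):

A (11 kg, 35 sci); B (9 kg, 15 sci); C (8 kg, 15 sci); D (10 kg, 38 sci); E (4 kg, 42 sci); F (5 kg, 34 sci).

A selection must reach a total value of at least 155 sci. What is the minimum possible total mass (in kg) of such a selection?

Subsets with value ≥ 155, sorted by total mass:
- A+C+D+E+F: mass 38, value 164
- A+B+D+E+F: mass 39, value 164
Minimum mass: 38 kg.

38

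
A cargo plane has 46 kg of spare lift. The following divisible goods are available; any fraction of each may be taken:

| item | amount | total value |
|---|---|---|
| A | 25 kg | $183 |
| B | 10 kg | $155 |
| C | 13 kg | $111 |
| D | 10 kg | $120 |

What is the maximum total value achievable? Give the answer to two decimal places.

481.16

Take in order of value per unit:
- B (155/10 per unit): all 10 → value 155, running total 155.00
- D (120/10 per unit): all 10 → value 120, running total 275.00
- C (111/13 per unit): all 13 → value 111, running total 386.00
- A (183/25 per unit): 13 of 25 → value 13×183/25 = 95.1600, running total 481.16
Total 481.16.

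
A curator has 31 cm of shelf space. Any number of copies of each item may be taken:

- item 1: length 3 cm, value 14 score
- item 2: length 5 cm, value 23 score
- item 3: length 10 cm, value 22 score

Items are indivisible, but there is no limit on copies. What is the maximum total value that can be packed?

144 score

Best value-per-unit is item 1 at 14/3; filling with it alone gives 10×14 = 140.
Optimal mix: 7×item 1 + 2×item 2 → length 31, value 144.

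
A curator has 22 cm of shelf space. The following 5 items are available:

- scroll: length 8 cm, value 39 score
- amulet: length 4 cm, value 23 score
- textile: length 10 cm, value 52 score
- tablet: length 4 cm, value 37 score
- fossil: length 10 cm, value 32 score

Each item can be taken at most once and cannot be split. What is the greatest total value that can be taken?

Check high-value combinations within 22 cm:
- scroll+textile+tablet: length 8+10+4=22, value 39+52+37=128
- scroll+amulet+textile: length 8+4+10=22, value 39+23+52=114
- amulet+textile+tablet: length 4+10+4=18, value 23+52+37=112
- scroll+tablet+fossil: length 8+4+10=22, value 39+37+32=108
- scroll+amulet+tablet: length 8+4+4=16, value 39+23+37=99
Best: 128 score.

128 score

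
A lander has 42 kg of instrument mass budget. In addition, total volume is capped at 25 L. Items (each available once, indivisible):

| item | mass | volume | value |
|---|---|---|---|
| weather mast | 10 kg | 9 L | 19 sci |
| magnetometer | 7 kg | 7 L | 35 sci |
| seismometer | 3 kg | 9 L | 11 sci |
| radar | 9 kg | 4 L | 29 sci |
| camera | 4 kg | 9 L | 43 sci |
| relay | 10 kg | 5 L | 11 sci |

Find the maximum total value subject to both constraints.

118 sci

Feasible sets respecting both limits:
- magnetometer+radar+camera+relay: mass 30, volume 25, value 118
- magnetometer+radar+camera: mass 20, volume 20, value 107
- weather mast+magnetometer+camera: mass 21, volume 25, value 97
Best: 118 sci.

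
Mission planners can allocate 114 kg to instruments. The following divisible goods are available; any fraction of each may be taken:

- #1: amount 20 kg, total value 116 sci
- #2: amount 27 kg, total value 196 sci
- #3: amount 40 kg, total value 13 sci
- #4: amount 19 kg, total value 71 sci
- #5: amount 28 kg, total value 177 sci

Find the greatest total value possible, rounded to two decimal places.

Take in order of value per unit:
- #2 (196/27 per unit): all 27 → value 196, running total 196.00
- #5 (177/28 per unit): all 28 → value 177, running total 373.00
- #1 (116/20 per unit): all 20 → value 116, running total 489.00
- #4 (71/19 per unit): all 19 → value 71, running total 560.00
- #3 (13/40 per unit): 20 of 40 → value 20×13/40 = 6.5000, running total 566.50
Total 566.50.

566.50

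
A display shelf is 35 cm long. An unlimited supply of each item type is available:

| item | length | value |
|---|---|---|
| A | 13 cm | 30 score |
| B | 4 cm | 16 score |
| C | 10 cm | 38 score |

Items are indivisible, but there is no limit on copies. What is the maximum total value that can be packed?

Best value-per-unit is B at 16/4; filling with it alone gives 8×16 = 128.
Optimal mix: 6×B + 1×C → length 34, value 134.

134 score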